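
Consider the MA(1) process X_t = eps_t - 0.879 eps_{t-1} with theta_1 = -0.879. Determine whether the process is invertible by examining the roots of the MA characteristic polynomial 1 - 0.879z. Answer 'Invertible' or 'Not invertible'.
\text{Invertible}

The MA(q) characteristic polynomial is P(z) = 1 - 0.879z.
Invertibility requires all roots to lie outside the unit circle, i.e. |z| > 1 for every root.
This is linear in z: 1 + (-0.879) z = 0  =>  z = -1/(-0.879) = 1.137656,  |z| = 1.137656.
Moduli of all roots: 1.1377.
All moduli strictly greater than 1? Yes.
Verdict: Invertible.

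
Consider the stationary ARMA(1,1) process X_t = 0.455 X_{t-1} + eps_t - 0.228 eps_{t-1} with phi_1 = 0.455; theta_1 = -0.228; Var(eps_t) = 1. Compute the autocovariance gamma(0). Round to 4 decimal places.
\gamma(0) = 1.0650

Multiply the model equation by X_{t-k} and take expectations. With theta_0 = psi_0 = 1 and psi_j the MA(infinity) weights, this gives
  gamma(k) - sum_i phi_i gamma(k-i) = c_k,
  c_k = sigma^2 * sum_{j=k..q} theta_j psi_{j-k}   (c_k = 0 for k > q),
using gamma(-m) = gamma(m).
psi-weights needed (psi_j = theta_j + sum_i phi_i psi_{j-i}):
  psi_1 = theta_1 + phi_1 = -0.228 + (0.455) = 0.227
Right-hand sides:
  c_0 = sigma^2 (1 + theta_1 psi_1) = 1 * (1 + (-0.228)(0.227)) = 1 * 0.948244 = 0.948244
  c_1 = sigma^2 theta_1 = 1 * (-0.228) = -0.228
  c_2 = 0
Equations for k = 0 and k = 1 (AR order 1):
  gamma(0) = phi_1 gamma(1) + c_0
  gamma(1) = phi_1 gamma(0) + c_1
Substituting the second into the first: gamma(0) (1 - phi_1^2) = c_0 + phi_1 c_1, so
  gamma(0) = (c_0 + phi_1 c_1) / (1 - phi_1^2) = (0.948244 + (0.455)(-0.228)) / (1 - (0.455)^2) = 0.844504 / 0.792975 = 1.064982.
Therefore gamma(0) = 1.0650 (to 4 decimal places).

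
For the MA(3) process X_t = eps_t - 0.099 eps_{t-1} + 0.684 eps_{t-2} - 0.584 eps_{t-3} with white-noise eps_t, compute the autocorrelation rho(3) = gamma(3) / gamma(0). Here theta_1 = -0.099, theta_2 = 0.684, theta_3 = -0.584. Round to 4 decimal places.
\rho(3) = -0.3211

For an MA(q) process with theta_0 = 1, the autocovariance is
  gamma(k) = sigma^2 * sum_{i=0..q-k} theta_i * theta_{i+k},
and rho(k) = gamma(k) / gamma(0). Sigma^2 cancels.
  numerator   = (1)*(-0.584) = -0.584.
  denominator = (1)^2 + (-0.099)^2 + (0.684)^2 + (-0.584)^2 = 1.818713.
  rho(3) = -0.584 / 1.818713 = -0.3211.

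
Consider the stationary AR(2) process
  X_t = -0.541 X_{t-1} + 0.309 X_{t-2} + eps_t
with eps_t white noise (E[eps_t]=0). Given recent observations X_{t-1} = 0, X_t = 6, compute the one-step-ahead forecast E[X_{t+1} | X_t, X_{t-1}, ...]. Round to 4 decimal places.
E[X_{t+1} \mid \mathcal F_t] = -3.2460

For an AR(p) model X_t = c + sum_i phi_i X_{t-i} + eps_t, the
one-step-ahead conditional mean is
  E[X_{t+1} | X_t, ...] = c + sum_i phi_i X_{t+1-i}.
Substitute known values:
  E[X_{t+1} | ...] = (-0.541) * (6) + (0.309) * (0)
                   = -3.2460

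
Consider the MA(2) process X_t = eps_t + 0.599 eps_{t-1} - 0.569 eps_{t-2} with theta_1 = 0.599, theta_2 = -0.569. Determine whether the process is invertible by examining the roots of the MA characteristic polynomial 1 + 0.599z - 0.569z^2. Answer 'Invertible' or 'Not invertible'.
\text{Not invertible}

The MA(q) characteristic polynomial is P(z) = 1 + 0.599z - 0.569z^2.
Invertibility requires all roots to lie outside the unit circle, i.e. |z| > 1 for every root.
Set 1 + (0.599) z + (-0.569) z^2 = 0, i.e. a z^2 + b z + c = 0 with a = -0.569, b = 0.599, c = 1.
Discriminant D = b^2 - 4ac = (0.599)^2 - 4*(-0.569)*1 = 0.358801 - (-2.276) = 2.634801.
D >= 0, so the roots are real: z = (-b +/- sqrt(D)) / (2a) = (-0.599 +/- 1.623207) / (-1.138).
  z_1 = (-0.599 + 1.623207) / (-1.138) = -0.9,   |z_1| = 0.9.
  z_2 = (-0.599 - 1.623207) / (-1.138) = 1.9527,   |z_2| = 1.9527.
Moduli of all roots: 0.9000, 1.9527.
All moduli strictly greater than 1? No.
Verdict: Not invertible.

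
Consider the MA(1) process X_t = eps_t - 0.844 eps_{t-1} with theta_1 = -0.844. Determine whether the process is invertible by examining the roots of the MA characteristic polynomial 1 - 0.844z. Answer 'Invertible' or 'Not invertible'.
\text{Invertible}

The MA(q) characteristic polynomial is P(z) = 1 - 0.844z.
Invertibility requires all roots to lie outside the unit circle, i.e. |z| > 1 for every root.
This is linear in z: 1 + (-0.844) z = 0  =>  z = -1/(-0.844) = 1.184834,  |z| = 1.184834.
Moduli of all roots: 1.1848.
All moduli strictly greater than 1? Yes.
Verdict: Invertible.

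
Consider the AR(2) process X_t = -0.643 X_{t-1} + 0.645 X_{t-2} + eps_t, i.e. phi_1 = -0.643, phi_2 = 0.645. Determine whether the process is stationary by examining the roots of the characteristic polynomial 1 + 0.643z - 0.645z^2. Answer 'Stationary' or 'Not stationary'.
\text{Not stationary}

The AR(p) characteristic polynomial is P(z) = 1 + 0.643z - 0.645z^2.
Stationarity requires all roots to lie outside the unit circle, i.e. |z| > 1 for every root.
Set 1 + (0.643) z + (-0.645) z^2 = 0, i.e. a z^2 + b z + c = 0 with a = -0.645, b = 0.643, c = 1.
Discriminant D = b^2 - 4ac = (0.643)^2 - 4*(-0.645)*1 = 0.413449 - (-2.58) = 2.993449.
D >= 0, so the roots are real: z = (-b +/- sqrt(D)) / (2a) = (-0.643 +/- 1.730159) / (-1.29).
  z_1 = (-0.643 + 1.730159) / (-1.29) = -0.8428,   |z_1| = 0.8428.
  z_2 = (-0.643 - 1.730159) / (-1.29) = 1.8397,   |z_2| = 1.8397.
Moduli of all roots: 0.8428, 1.8397.
All moduli strictly greater than 1? No.
Verdict: Not stationary.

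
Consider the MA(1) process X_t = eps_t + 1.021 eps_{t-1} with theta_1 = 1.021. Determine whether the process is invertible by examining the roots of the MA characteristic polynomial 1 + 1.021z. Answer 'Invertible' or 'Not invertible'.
\text{Not invertible}

The MA(q) characteristic polynomial is P(z) = 1 + 1.021z.
Invertibility requires all roots to lie outside the unit circle, i.e. |z| > 1 for every root.
This is linear in z: 1 + (1.021) z = 0  =>  z = -1/(1.021) = -0.979432,  |z| = 0.979432.
Moduli of all roots: 0.9794.
All moduli strictly greater than 1? No.
Verdict: Not invertible.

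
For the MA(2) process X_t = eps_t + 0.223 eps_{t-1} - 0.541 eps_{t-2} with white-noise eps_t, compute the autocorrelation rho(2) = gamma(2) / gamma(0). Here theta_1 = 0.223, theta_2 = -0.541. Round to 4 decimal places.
\rho(2) = -0.4030

For an MA(q) process with theta_0 = 1, the autocovariance is
  gamma(k) = sigma^2 * sum_{i=0..q-k} theta_i * theta_{i+k},
and rho(k) = gamma(k) / gamma(0). Sigma^2 cancels.
  numerator   = (1)*(-0.541) = -0.541.
  denominator = (1)^2 + (0.223)^2 + (-0.541)^2 = 1.34241.
  rho(2) = -0.541 / 1.34241 = -0.4030.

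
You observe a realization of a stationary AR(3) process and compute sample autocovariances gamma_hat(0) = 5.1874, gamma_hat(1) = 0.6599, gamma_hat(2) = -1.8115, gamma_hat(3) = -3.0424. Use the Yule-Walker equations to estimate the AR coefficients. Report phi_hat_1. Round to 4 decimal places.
\hat\phi_{1} = -0.0350

The Yule-Walker equations for an AR(p) process read, in matrix form,
  Gamma_p phi = r_p,   with   (Gamma_p)_{ij} = gamma(|i - j|),
                       (r_p)_i = gamma(i),   i,j = 1..p.
Substitute the sample gammas (Toeplitz matrix and right-hand side of size 3):
  Gamma_p = [[5.1874, 0.6599, -1.8115], [0.6599, 5.1874, 0.6599], [-1.8115, 0.6599, 5.1874]]
  r_p     = [0.6599, -1.8115, -3.0424]
Written out (R1..R3):
  (R1) 5.1874 phi_1 + 0.6599 phi_2 - 1.8115 phi_3 = 0.6599
  (R2) 0.6599 phi_1 + 5.1874 phi_2 + 0.6599 phi_3 = -1.8115
  (R3) -1.8115 phi_1 + 0.6599 phi_2 + 5.1874 phi_3 = -3.0424
Gaussian elimination:
  R2 <- R2 - (0.6599/5.1874) R1 = R2 - (0.127212) R1:  5.103453 phi_2 + 0.890345 phi_3 = -1.895447
  R3 <- R3 - (-1.8115/5.1874) R1 = R3 - (-0.349212) R1:  0.890345 phi_2 + 4.554803 phi_3 = -2.811955
  R3 <- R3 - (0.890345/5.103453) R2 = R3 - (0.174459) R2:  4.399474 phi_3 = -2.481277
Back-substitution:
  phi_hat_3 = -2.481277 / 4.399474 = -0.563994
  phi_hat_2 = (-1.895447 - (0.890345)(-0.563994)) / 5.103453 = -0.273011
  phi_hat_1 = (0.6599 - (0.6599)(-0.273011) - (-1.8115)(-0.563994)) / 5.1874 = -0.035011
So phi_hat = [-0.0350, -0.2730, -0.5640].
Therefore phi_hat_1 = -0.0350.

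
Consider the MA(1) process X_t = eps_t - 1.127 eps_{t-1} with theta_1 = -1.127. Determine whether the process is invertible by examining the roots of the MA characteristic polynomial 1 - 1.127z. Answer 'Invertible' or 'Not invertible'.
\text{Not invertible}

The MA(q) characteristic polynomial is P(z) = 1 - 1.127z.
Invertibility requires all roots to lie outside the unit circle, i.e. |z| > 1 for every root.
This is linear in z: 1 + (-1.127) z = 0  =>  z = -1/(-1.127) = 0.887311,  |z| = 0.887311.
Moduli of all roots: 0.8873.
All moduli strictly greater than 1? No.
Verdict: Not invertible.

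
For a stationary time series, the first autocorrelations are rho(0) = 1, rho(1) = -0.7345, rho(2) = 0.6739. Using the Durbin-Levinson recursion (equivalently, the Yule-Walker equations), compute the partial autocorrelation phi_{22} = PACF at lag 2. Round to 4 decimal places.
\phi_{22} = 0.2919

The PACF at lag k is phi_{kk}, the last component of the solution
to the Yule-Walker system G_k phi = r_k where
  (G_k)_{ij} = rho(|i - j|), (r_k)_i = rho(i), i,j = 1..k.
Equivalently, Durbin-Levinson gives phi_{kk} iteratively:
  phi_{11} = rho(1)
  phi_{kk} = [rho(k) - sum_{j=1..k-1} phi_{k-1,j} rho(k-j)]
            / [1 - sum_{j=1..k-1} phi_{k-1,j} rho(j)],
  phi_{k,j} = phi_{k-1,j} - phi_{kk} phi_{k-1,k-j},  j = 1..k-1.
Step k = 1:
  phi_11 = rho(1) = -0.7345.
Step k = 2:
  phi_22 = [rho(2) - phi_11 rho(1)] / [1 - phi_11 rho(1)] = [0.6739 - (-0.7345)(-0.7345)] / [1 - (-0.7345)(-0.7345)]
         = 0.13440975 / 0.46050975 = 0.2919.
Therefore phi_{22} = 0.2919.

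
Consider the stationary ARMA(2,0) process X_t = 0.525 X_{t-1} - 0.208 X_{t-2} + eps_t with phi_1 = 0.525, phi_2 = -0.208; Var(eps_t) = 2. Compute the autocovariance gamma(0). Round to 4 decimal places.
\gamma(0) = 2.5772

Multiply the model equation by X_{t-k} and take expectations. With theta_0 = psi_0 = 1 and psi_j the MA(infinity) weights, this gives
  gamma(k) - sum_i phi_i gamma(k-i) = c_k,
  c_k = sigma^2 * sum_{j=k..q} theta_j psi_{j-k}   (c_k = 0 for k > q),
using gamma(-m) = gamma(m).
Pure AR (q = 0): c_0 = sigma^2 = 2, c_k = 0 for k >= 1.
Equations for k = 0, 1, 2 (AR order 2, c_2 = 0):
  (E0) gamma(0) = phi_1 gamma(1) + phi_2 gamma(2) + c_0
  (E1) gamma(1) = phi_1 gamma(0) + phi_2 gamma(1) + c_1
  (E2) gamma(2) = phi_1 gamma(1) + phi_2 gamma(0)
From (E1): gamma(1) = A gamma(0) + B with
  A = phi_1 / (1 - phi_2) = 0.525 / 1.208 = 0.434603,   B = c_1 / (1 - phi_2) = 0 / 1.208 = 0.
Insert (E2) into (E0): gamma(0) (1 - phi_2^2) = phi_1 (1 + phi_2) gamma(1) + c_0.
  phi_1 (1 + phi_2) = (0.525)(0.792) = 0.4158,   1 - phi_2^2 = 0.956736.
Replace gamma(1) by A gamma(0) + B and collect gamma(0):
  gamma(0) [0.956736 - (0.4158)(0.434603)] = c_0 = 2
  gamma(0) * 0.776028 = 2
  gamma(0) = 2 / 0.776028 = 2.577226.
Therefore gamma(0) = 2.5772 (to 4 decimal places).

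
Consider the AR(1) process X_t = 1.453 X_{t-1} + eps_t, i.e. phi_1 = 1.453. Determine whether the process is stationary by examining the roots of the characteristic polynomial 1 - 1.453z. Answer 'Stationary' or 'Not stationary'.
\text{Not stationary}

The AR(p) characteristic polynomial is P(z) = 1 - 1.453z.
Stationarity requires all roots to lie outside the unit circle, i.e. |z| > 1 for every root.
This is linear in z: 1 + (-1.453) z = 0  =>  z = -1/(-1.453) = 0.688231,  |z| = 0.688231.
Moduli of all roots: 0.6882.
All moduli strictly greater than 1? No.
Verdict: Not stationary.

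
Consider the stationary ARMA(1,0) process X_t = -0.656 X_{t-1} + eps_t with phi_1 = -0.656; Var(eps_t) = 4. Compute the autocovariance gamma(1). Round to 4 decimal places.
\gamma(1) = -4.6062

Multiply the model equation by X_{t-k} and take expectations. With theta_0 = psi_0 = 1 and psi_j the MA(infinity) weights, this gives
  gamma(k) - sum_i phi_i gamma(k-i) = c_k,
  c_k = sigma^2 * sum_{j=k..q} theta_j psi_{j-k}   (c_k = 0 for k > q),
using gamma(-m) = gamma(m).
Pure AR (q = 0): c_0 = sigma^2 = 4, c_k = 0 for k >= 1.
Equations for k = 0 and k = 1 (AR order 1):
  gamma(0) = phi_1 gamma(1) + c_0
  gamma(1) = phi_1 gamma(0) + c_1
Substituting the second into the first: gamma(0) (1 - phi_1^2) = c_0 + phi_1 c_1, so
  gamma(0) = c_0 / (1 - phi_1^2) = 4 / (1 - (-0.656)^2) = 4 / 0.569664 = 7.021683.
  gamma(1) = phi_1 gamma(0) = (-0.656)(7.021683) = -4.606224.
Therefore gamma(1) = -4.6062 (to 4 decimal places).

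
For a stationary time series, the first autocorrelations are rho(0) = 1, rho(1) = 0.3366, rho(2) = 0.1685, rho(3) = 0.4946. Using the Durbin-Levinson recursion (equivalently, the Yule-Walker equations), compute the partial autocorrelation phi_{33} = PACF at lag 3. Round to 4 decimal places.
\phi_{33} = 0.4760

The PACF at lag k is phi_{kk}, the last component of the solution
to the Yule-Walker system G_k phi = r_k where
  (G_k)_{ij} = rho(|i - j|), (r_k)_i = rho(i), i,j = 1..k.
Equivalently, Durbin-Levinson gives phi_{kk} iteratively:
  phi_{11} = rho(1)
  phi_{kk} = [rho(k) - sum_{j=1..k-1} phi_{k-1,j} rho(k-j)]
            / [1 - sum_{j=1..k-1} phi_{k-1,j} rho(j)],
  phi_{k,j} = phi_{k-1,j} - phi_{kk} phi_{k-1,k-j},  j = 1..k-1.
Step k = 1:
  phi_11 = rho(1) = 0.3366.
Step k = 2:
  phi_22 = [rho(2) - phi_11 rho(1)] / [1 - phi_11 rho(1)] = [0.1685 - (0.3366)(0.3366)] / [1 - (0.3366)(0.3366)]
         = 0.05520044 / 0.88670044 = 0.062254.
  Update: phi_21 = phi_11 - phi_22 phi_11 = 0.3366 - (0.062254)(0.3366) = 0.315645.
Step k = 3:
  phi_33 = [rho(3) - phi_21 rho(2) - phi_22 rho(1)] / [1 - phi_21 rho(1) - phi_22 rho(2)]
    numerator   = 0.4946 - (0.315645)(0.1685) - (0.062254)(0.3366) = 0.42045914
    denominator = 1 - (0.315645)(0.3366) - (0.062254)(0.1685) = 0.883264
  phi_33 = 0.42045914 / 0.883264 = 0.476.
Therefore phi_{33} = 0.4760.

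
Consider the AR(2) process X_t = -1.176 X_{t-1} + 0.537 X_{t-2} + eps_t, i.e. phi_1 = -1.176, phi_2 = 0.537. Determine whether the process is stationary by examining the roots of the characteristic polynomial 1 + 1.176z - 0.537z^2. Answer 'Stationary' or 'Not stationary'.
\text{Not stationary}

The AR(p) characteristic polynomial is P(z) = 1 + 1.176z - 0.537z^2.
Stationarity requires all roots to lie outside the unit circle, i.e. |z| > 1 for every root.
Set 1 + (1.176) z + (-0.537) z^2 = 0, i.e. a z^2 + b z + c = 0 with a = -0.537, b = 1.176, c = 1.
Discriminant D = b^2 - 4ac = (1.176)^2 - 4*(-0.537)*1 = 1.382976 - (-2.148) = 3.530976.
D >= 0, so the roots are real: z = (-b +/- sqrt(D)) / (2a) = (-1.176 +/- 1.879089) / (-1.074).
  z_1 = (-1.176 + 1.879089) / (-1.074) = -0.6546,   |z_1| = 0.6546.
  z_2 = (-1.176 - 1.879089) / (-1.074) = 2.8446,   |z_2| = 2.8446.
Moduli of all roots: 0.6546, 2.8446.
All moduli strictly greater than 1? No.
Verdict: Not stationary.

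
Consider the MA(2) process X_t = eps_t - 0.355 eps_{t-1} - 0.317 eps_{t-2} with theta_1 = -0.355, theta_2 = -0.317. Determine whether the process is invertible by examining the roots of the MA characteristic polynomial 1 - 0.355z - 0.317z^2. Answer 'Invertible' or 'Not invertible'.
\text{Invertible}

The MA(q) characteristic polynomial is P(z) = 1 - 0.355z - 0.317z^2.
Invertibility requires all roots to lie outside the unit circle, i.e. |z| > 1 for every root.
Set 1 + (-0.355) z + (-0.317) z^2 = 0, i.e. a z^2 + b z + c = 0 with a = -0.317, b = -0.355, c = 1.
Discriminant D = b^2 - 4ac = (-0.355)^2 - 4*(-0.317)*1 = 0.126025 - (-1.268) = 1.394025.
D >= 0, so the roots are real: z = (-b +/- sqrt(D)) / (2a) = (0.355 +/- 1.180688) / (-0.634).
  z_1 = (0.355 + 1.180688) / (-0.634) = -2.4222,   |z_1| = 2.4222.
  z_2 = (0.355 - 1.180688) / (-0.634) = 1.3023,   |z_2| = 1.3023.
Moduli of all roots: 2.4222, 1.3023.
All moduli strictly greater than 1? Yes.
Verdict: Invertible.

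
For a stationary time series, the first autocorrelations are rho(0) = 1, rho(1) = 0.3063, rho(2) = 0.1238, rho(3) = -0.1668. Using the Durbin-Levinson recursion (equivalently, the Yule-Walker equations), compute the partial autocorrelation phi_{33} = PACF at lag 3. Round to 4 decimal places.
\phi_{33} = -0.2360

The PACF at lag k is phi_{kk}, the last component of the solution
to the Yule-Walker system G_k phi = r_k where
  (G_k)_{ij} = rho(|i - j|), (r_k)_i = rho(i), i,j = 1..k.
Equivalently, Durbin-Levinson gives phi_{kk} iteratively:
  phi_{11} = rho(1)
  phi_{kk} = [rho(k) - sum_{j=1..k-1} phi_{k-1,j} rho(k-j)]
            / [1 - sum_{j=1..k-1} phi_{k-1,j} rho(j)],
  phi_{k,j} = phi_{k-1,j} - phi_{kk} phi_{k-1,k-j},  j = 1..k-1.
Step k = 1:
  phi_11 = rho(1) = 0.3063.
Step k = 2:
  phi_22 = [rho(2) - phi_11 rho(1)] / [1 - phi_11 rho(1)] = [0.1238 - (0.3063)(0.3063)] / [1 - (0.3063)(0.3063)]
         = 0.02998031 / 0.90618031 = 0.033084.
  Update: phi_21 = phi_11 - phi_22 phi_11 = 0.3063 - (0.033084)(0.3063) = 0.296166.
Step k = 3:
  phi_33 = [rho(3) - phi_21 rho(2) - phi_22 rho(1)] / [1 - phi_21 rho(1) - phi_22 rho(2)]
    numerator   = -0.1668 - (0.296166)(0.1238) - (0.033084)(0.3063) = -0.2135991
    denominator = 1 - (0.296166)(0.3063) - (0.033084)(0.1238) = 0.90518843
  phi_33 = -0.2135991 / 0.90518843 = -0.236.
Therefore phi_{33} = -0.2360.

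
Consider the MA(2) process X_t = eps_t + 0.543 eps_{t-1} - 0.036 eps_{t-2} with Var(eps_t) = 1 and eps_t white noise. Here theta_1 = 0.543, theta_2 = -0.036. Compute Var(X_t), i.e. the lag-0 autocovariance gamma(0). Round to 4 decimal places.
\gamma(0) = 1.2961

For an MA(q) process X_t = eps_t + sum_i theta_i eps_{t-i} with
Var(eps_t) = sigma^2, the variance is
  gamma(0) = sigma^2 * (1 + sum_i theta_i^2).
  sum_i theta_i^2 = (0.543)^2 + (-0.036)^2 = 0.294849 + 0.001296 = 0.296145.
  gamma(0) = 1 * (1 + 0.296145) = 1 * 1.296145 = 1.296145, which rounds to 1.2961.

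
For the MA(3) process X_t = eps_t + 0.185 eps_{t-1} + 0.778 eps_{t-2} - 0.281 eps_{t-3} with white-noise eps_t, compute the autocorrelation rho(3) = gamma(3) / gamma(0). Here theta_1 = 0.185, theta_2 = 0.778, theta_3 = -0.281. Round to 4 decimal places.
\rho(3) = -0.1635

For an MA(q) process with theta_0 = 1, the autocovariance is
  gamma(k) = sigma^2 * sum_{i=0..q-k} theta_i * theta_{i+k},
and rho(k) = gamma(k) / gamma(0). Sigma^2 cancels.
  numerator   = (1)*(-0.281) = -0.281.
  denominator = (1)^2 + (0.185)^2 + (0.778)^2 + (-0.281)^2 = 1.71847.
  rho(3) = -0.281 / 1.71847 = -0.1635.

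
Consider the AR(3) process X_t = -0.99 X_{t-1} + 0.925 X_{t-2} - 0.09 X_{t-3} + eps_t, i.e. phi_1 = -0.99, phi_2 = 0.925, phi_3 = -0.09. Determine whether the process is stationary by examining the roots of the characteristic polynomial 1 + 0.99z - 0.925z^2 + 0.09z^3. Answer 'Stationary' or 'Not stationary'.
\text{Not stationary}

The AR(p) characteristic polynomial is P(z) = 1 + 0.99z - 0.925z^2 + 0.09z^3.
Stationarity requires all roots to lie outside the unit circle, i.e. |z| > 1 for every root.
Degree 3: look for a simple real root z0 first, then factor out (1 - z/z0) and solve the remaining quadratic.
Testing z0 = 2: P(2) = 1 + (0.99)(2) + (-0.925)(2)^2 + (0.09)(2)^3
  = 1 + (1.98) + (-3.7) + (0.72) = 0.  So z_0 = 2 is a root, |z_0| = 2.
Divide out the factor (1 - 0.5 z) = (1 - z/z0) (since 1/z0 = 0.5):
  P(z) = (1 - 0.5 z)(1 + (1.49) z + (-0.18) z^2)
  [check: z-coef 1.49 - (0.5) = 0.99; z^2-coef -0.18 - (0.5)(1.49) = -0.925; z^3-coef -(0.5)(-0.18) = 0.09.]
Remaining roots from the quadratic factor 1 + (1.49) z + (-0.18) z^2:
  Set 1 + (1.49) z + (-0.18) z^2 = 0, i.e. a z^2 + b z + c = 0 with a = -0.18, b = 1.49, c = 1.
  Discriminant D = b^2 - 4ac = (1.49)^2 - 4*(-0.18)*1 = 2.2201 - (-0.72) = 2.9401.
  D >= 0, so the roots are real: z = (-b +/- sqrt(D)) / (2a) = (-1.49 +/- 1.714672) / (-0.36).
    z_1 = (-1.49 + 1.714672) / (-0.36) = -0.6241,   |z_1| = 0.6241.
    z_2 = (-1.49 - 1.714672) / (-0.36) = 8.9019,   |z_2| = 8.9019.
Moduli of all roots: 2.0000, 0.6241, 8.9019.
All moduli strictly greater than 1? No.
Verdict: Not stationary.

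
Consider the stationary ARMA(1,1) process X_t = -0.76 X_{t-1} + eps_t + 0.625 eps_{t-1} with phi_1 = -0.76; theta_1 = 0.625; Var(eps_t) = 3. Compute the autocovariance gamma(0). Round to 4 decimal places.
\gamma(0) = 3.1294

Multiply the model equation by X_{t-k} and take expectations. With theta_0 = psi_0 = 1 and psi_j the MA(infinity) weights, this gives
  gamma(k) - sum_i phi_i gamma(k-i) = c_k,
  c_k = sigma^2 * sum_{j=k..q} theta_j psi_{j-k}   (c_k = 0 for k > q),
using gamma(-m) = gamma(m).
psi-weights needed (psi_j = theta_j + sum_i phi_i psi_{j-i}):
  psi_1 = theta_1 + phi_1 = 0.625 + (-0.76) = -0.135
Right-hand sides:
  c_0 = sigma^2 (1 + theta_1 psi_1) = 3 * (1 + (0.625)(-0.135)) = 3 * 0.915625 = 2.746875
  c_1 = sigma^2 theta_1 = 3 * (0.625) = 1.875
  c_2 = 0
Equations for k = 0 and k = 1 (AR order 1):
  gamma(0) = phi_1 gamma(1) + c_0
  gamma(1) = phi_1 gamma(0) + c_1
Substituting the second into the first: gamma(0) (1 - phi_1^2) = c_0 + phi_1 c_1, so
  gamma(0) = (c_0 + phi_1 c_1) / (1 - phi_1^2) = (2.746875 + (-0.76)(1.875)) / (1 - (-0.76)^2) = 1.321875 / 0.4224 = 3.129439.
Therefore gamma(0) = 3.1294 (to 4 decimal places).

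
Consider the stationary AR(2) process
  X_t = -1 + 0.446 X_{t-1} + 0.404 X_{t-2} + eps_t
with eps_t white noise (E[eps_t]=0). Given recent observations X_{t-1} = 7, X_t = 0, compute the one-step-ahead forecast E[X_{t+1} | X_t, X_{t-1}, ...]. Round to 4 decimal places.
E[X_{t+1} \mid \mathcal F_t] = 1.8280

For an AR(p) model X_t = c + sum_i phi_i X_{t-i} + eps_t, the
one-step-ahead conditional mean is
  E[X_{t+1} | X_t, ...] = c + sum_i phi_i X_{t+1-i}.
Substitute known values:
  E[X_{t+1} | ...] = -1 + (0.446) * (0) + (0.404) * (7)
                   = 1.8280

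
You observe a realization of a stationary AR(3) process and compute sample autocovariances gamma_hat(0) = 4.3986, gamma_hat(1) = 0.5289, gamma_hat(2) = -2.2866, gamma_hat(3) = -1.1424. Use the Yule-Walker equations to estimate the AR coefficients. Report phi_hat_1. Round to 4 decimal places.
\hat\phi_{1} = 0.1090

The Yule-Walker equations for an AR(p) process read, in matrix form,
  Gamma_p phi = r_p,   with   (Gamma_p)_{ij} = gamma(|i - j|),
                       (r_p)_i = gamma(i),   i,j = 1..p.
Substitute the sample gammas (Toeplitz matrix and right-hand side of size 3):
  Gamma_p = [[4.3986, 0.5289, -2.2866], [0.5289, 4.3986, 0.5289], [-2.2866, 0.5289, 4.3986]]
  r_p     = [0.5289, -2.2866, -1.1424]
Written out (R1..R3):
  (R1) 4.3986 phi_1 + 0.5289 phi_2 - 2.2866 phi_3 = 0.5289
  (R2) 0.5289 phi_1 + 4.3986 phi_2 + 0.5289 phi_3 = -2.2866
  (R3) -2.2866 phi_1 + 0.5289 phi_2 + 4.3986 phi_3 = -1.1424
Gaussian elimination:
  R2 <- R2 - (0.5289/4.3986) R1 = R2 - (0.120243) R1:  4.335004 phi_2 + 0.803847 phi_3 = -2.350196
  R3 <- R3 - (-2.2866/4.3986) R1 = R3 - (-0.519847) R1:  0.803847 phi_2 + 3.209917 phi_3 = -0.867453
  R3 <- R3 - (0.803847/4.335004) R2 = R3 - (0.185432) R2:  3.060859 phi_3 = -0.431652
Back-substitution:
  phi_hat_3 = -0.431652 / 3.060859 = -0.141023
  phi_hat_2 = (-2.350196 - (0.803847)(-0.141023)) / 4.335004 = -0.515994
  phi_hat_1 = (0.5289 - (0.5289)(-0.515994) - (-2.2866)(-0.141023)) / 4.3986 = 0.108977
So phi_hat = [0.1090, -0.5160, -0.1410].
Therefore phi_hat_1 = 0.1090.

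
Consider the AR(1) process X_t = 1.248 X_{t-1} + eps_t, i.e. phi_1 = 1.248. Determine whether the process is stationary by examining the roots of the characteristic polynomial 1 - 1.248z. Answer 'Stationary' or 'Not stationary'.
\text{Not stationary}

The AR(p) characteristic polynomial is P(z) = 1 - 1.248z.
Stationarity requires all roots to lie outside the unit circle, i.e. |z| > 1 for every root.
This is linear in z: 1 + (-1.248) z = 0  =>  z = -1/(-1.248) = 0.801282,  |z| = 0.801282.
Moduli of all roots: 0.8013.
All moduli strictly greater than 1? No.
Verdict: Not stationary.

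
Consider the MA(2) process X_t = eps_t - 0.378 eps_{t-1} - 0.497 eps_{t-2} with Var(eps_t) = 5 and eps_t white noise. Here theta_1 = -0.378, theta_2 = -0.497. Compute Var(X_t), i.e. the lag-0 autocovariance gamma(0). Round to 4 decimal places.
\gamma(0) = 6.9495

For an MA(q) process X_t = eps_t + sum_i theta_i eps_{t-i} with
Var(eps_t) = sigma^2, the variance is
  gamma(0) = sigma^2 * (1 + sum_i theta_i^2).
  sum_i theta_i^2 = (-0.378)^2 + (-0.497)^2 = 0.142884 + 0.247009 = 0.389893.
  gamma(0) = 5 * (1 + 0.389893) = 5 * 1.389893 = 6.949465, which rounds to 6.9495.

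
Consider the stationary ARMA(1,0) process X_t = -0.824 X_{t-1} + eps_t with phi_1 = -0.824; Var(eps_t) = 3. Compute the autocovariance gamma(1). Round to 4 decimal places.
\gamma(1) = -7.7004

Multiply the model equation by X_{t-k} and take expectations. With theta_0 = psi_0 = 1 and psi_j the MA(infinity) weights, this gives
  gamma(k) - sum_i phi_i gamma(k-i) = c_k,
  c_k = sigma^2 * sum_{j=k..q} theta_j psi_{j-k}   (c_k = 0 for k > q),
using gamma(-m) = gamma(m).
Pure AR (q = 0): c_0 = sigma^2 = 3, c_k = 0 for k >= 1.
Equations for k = 0 and k = 1 (AR order 1):
  gamma(0) = phi_1 gamma(1) + c_0
  gamma(1) = phi_1 gamma(0) + c_1
Substituting the second into the first: gamma(0) (1 - phi_1^2) = c_0 + phi_1 c_1, so
  gamma(0) = c_0 / (1 - phi_1^2) = 3 / (1 - (-0.824)^2) = 3 / 0.321024 = 9.345096.
  gamma(1) = phi_1 gamma(0) = (-0.824)(9.345096) = -7.700359.
Therefore gamma(1) = -7.7004 (to 4 decimal places).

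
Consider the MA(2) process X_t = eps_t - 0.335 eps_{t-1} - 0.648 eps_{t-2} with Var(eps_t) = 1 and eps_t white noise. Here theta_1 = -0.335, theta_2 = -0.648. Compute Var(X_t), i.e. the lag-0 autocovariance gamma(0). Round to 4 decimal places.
\gamma(0) = 1.5321

For an MA(q) process X_t = eps_t + sum_i theta_i eps_{t-i} with
Var(eps_t) = sigma^2, the variance is
  gamma(0) = sigma^2 * (1 + sum_i theta_i^2).
  sum_i theta_i^2 = (-0.335)^2 + (-0.648)^2 = 0.112225 + 0.419904 = 0.532129.
  gamma(0) = 1 * (1 + 0.532129) = 1 * 1.532129 = 1.532129, which rounds to 1.5321.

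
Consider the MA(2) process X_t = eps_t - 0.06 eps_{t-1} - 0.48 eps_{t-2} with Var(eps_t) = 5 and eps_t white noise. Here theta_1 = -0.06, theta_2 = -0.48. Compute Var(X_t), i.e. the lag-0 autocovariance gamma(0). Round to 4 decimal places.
\gamma(0) = 6.1700

For an MA(q) process X_t = eps_t + sum_i theta_i eps_{t-i} with
Var(eps_t) = sigma^2, the variance is
  gamma(0) = sigma^2 * (1 + sum_i theta_i^2).
  sum_i theta_i^2 = (-0.06)^2 + (-0.48)^2 = 0.0036 + 0.2304 = 0.234.
  gamma(0) = 5 * (1 + 0.234) = 5 * 1.234 = 6.17, which rounds to 6.1700.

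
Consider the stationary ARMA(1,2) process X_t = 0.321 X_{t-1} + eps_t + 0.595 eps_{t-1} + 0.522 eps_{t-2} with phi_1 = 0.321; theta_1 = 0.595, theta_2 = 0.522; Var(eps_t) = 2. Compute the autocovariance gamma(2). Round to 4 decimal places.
\gamma(2) = 2.2650

Multiply the model equation by X_{t-k} and take expectations. With theta_0 = psi_0 = 1 and psi_j the MA(infinity) weights, this gives
  gamma(k) - sum_i phi_i gamma(k-i) = c_k,
  c_k = sigma^2 * sum_{j=k..q} theta_j psi_{j-k}   (c_k = 0 for k > q),
using gamma(-m) = gamma(m).
psi-weights needed (psi_j = theta_j + sum_i phi_i psi_{j-i}):
  psi_1 = theta_1 + phi_1 = 0.595 + (0.321) = 0.916
  psi_2 = theta_2 + phi_1 psi_1 = 0.522 + (0.321)(0.916) = 0.816036
Right-hand sides:
  c_0 = sigma^2 (1 + theta_1 psi_1 + theta_2 psi_2) = 2 * (1 + (0.595)(0.916) + (0.522)(0.816036)) = 2 * 1.970991 = 3.941982
  c_1 = sigma^2 (theta_1 + theta_2 psi_1) = 2 * (0.595 + (0.522)(0.916)) = 2.146304
  c_2 = sigma^2 theta_2 = 2 * (0.522) = 1.044
Equations for k = 0 and k = 1 (AR order 1):
  gamma(0) = phi_1 gamma(1) + c_0
  gamma(1) = phi_1 gamma(0) + c_1
Substituting the second into the first: gamma(0) (1 - phi_1^2) = c_0 + phi_1 c_1, so
  gamma(0) = (c_0 + phi_1 c_1) / (1 - phi_1^2) = (3.941982 + (0.321)(2.146304)) / (1 - (0.321)^2) = 4.630945 / 0.896959 = 5.16294.
  gamma(1) = phi_1 gamma(0) + c_1 = (0.321)(5.16294) + (2.146304) = 3.803608.
For k = 2: gamma(2) = phi_1 gamma(1) + c_2
  = (0.321)(3.803608) + (1.044) = 2.264958.
Therefore gamma(2) = 2.2650 (to 4 decimal places).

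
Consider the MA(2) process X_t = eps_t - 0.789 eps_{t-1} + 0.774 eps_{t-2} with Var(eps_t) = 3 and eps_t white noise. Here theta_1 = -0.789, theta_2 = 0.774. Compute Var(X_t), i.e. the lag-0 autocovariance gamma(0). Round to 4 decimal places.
\gamma(0) = 6.6648

For an MA(q) process X_t = eps_t + sum_i theta_i eps_{t-i} with
Var(eps_t) = sigma^2, the variance is
  gamma(0) = sigma^2 * (1 + sum_i theta_i^2).
  sum_i theta_i^2 = (-0.789)^2 + (0.774)^2 = 0.622521 + 0.599076 = 1.221597.
  gamma(0) = 3 * (1 + 1.221597) = 3 * 2.221597 = 6.664791, which rounds to 6.6648.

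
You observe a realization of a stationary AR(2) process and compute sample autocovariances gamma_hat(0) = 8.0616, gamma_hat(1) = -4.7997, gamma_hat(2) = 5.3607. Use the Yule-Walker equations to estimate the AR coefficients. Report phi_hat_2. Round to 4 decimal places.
\hat\phi_{2} = 0.4810

The Yule-Walker equations for an AR(p) process read, in matrix form,
  Gamma_p phi = r_p,   with   (Gamma_p)_{ij} = gamma(|i - j|),
                       (r_p)_i = gamma(i),   i,j = 1..p.
Substitute the sample gammas (Toeplitz matrix and right-hand side of size 2):
  Gamma_p = [[8.0616, -4.7997], [-4.7997, 8.0616]]
  r_p     = [-4.7997, 5.3607]
Written out:
  8.0616 phi_1 - 4.7997 phi_2 = -4.7997
  -4.7997 phi_1 + 8.0616 phi_2 = 5.3607
Solve by Cramer's rule:
  det = gamma(0)^2 - gamma(1)^2 = (8.0616)^2 - (-4.7997)^2 = 64.98939456 - 23.03712009 = 41.95227447
  phi_hat_1 = [gamma(1) gamma(0) - gamma(1) gamma(2)] / det = [(-4.7997)(8.0616) - (-4.7997)(5.3607)] / 41.95227447 = -12.96350973 / 41.95227447 = -0.309
  phi_hat_2 = [gamma(0) gamma(2) - gamma(1)^2] / det = [(8.0616)(5.3607) - (-4.7997)^2] / 41.95227447 = 20.17869903 / 41.95227447 = 0.481
So phi_hat = [-0.3090, 0.4810].
Therefore phi_hat_2 = 0.4810.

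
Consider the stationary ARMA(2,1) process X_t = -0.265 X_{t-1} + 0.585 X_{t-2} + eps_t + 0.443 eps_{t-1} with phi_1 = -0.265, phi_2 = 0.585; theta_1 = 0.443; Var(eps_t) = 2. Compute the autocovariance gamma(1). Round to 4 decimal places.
\gamma(1) = 0.0680

Multiply the model equation by X_{t-k} and take expectations. With theta_0 = psi_0 = 1 and psi_j the MA(infinity) weights, this gives
  gamma(k) - sum_i phi_i gamma(k-i) = c_k,
  c_k = sigma^2 * sum_{j=k..q} theta_j psi_{j-k}   (c_k = 0 for k > q),
using gamma(-m) = gamma(m).
psi-weights needed (psi_j = theta_j + sum_i phi_i psi_{j-i}):
  psi_1 = theta_1 + phi_1 = 0.443 + (-0.265) = 0.178
Right-hand sides:
  c_0 = sigma^2 (1 + theta_1 psi_1) = 2 * (1 + (0.443)(0.178)) = 2 * 1.078854 = 2.157708
  c_1 = sigma^2 theta_1 = 2 * (0.443) = 0.886
  c_2 = 0
Equations for k = 0, 1, 2 (AR order 2, c_2 = 0):
  (E0) gamma(0) = phi_1 gamma(1) + phi_2 gamma(2) + c_0
  (E1) gamma(1) = phi_1 gamma(0) + phi_2 gamma(1) + c_1
  (E2) gamma(2) = phi_1 gamma(1) + phi_2 gamma(0)
From (E1): gamma(1) = A gamma(0) + B with
  A = phi_1 / (1 - phi_2) = -0.265 / 0.415 = -0.638554,   B = c_1 / (1 - phi_2) = 0.886 / 0.415 = 2.13494.
Insert (E2) into (E0): gamma(0) (1 - phi_2^2) = phi_1 (1 + phi_2) gamma(1) + c_0.
  phi_1 (1 + phi_2) = (-0.265)(1.585) = -0.420025,   1 - phi_2^2 = 0.657775.
Replace gamma(1) by A gamma(0) + B and collect gamma(0):
  gamma(0) [0.657775 - (-0.420025)(-0.638554)] = (-0.420025)(2.13494) + 2.157708
  gamma(0) * 0.389566 = 1.26098
  gamma(0) = 1.26098 / 0.389566 = 3.236882.
  gamma(1) = A gamma(0) + B = (-0.638554)(3.236882) + (2.13494) = 0.068015.
Therefore gamma(1) = 0.0680 (to 4 decimal places).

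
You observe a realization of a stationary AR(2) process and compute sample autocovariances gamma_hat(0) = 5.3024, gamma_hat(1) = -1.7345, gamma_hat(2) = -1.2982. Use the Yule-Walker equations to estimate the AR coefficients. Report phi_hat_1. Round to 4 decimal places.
\hat\phi_{1} = -0.4560

The Yule-Walker equations for an AR(p) process read, in matrix form,
  Gamma_p phi = r_p,   with   (Gamma_p)_{ij} = gamma(|i - j|),
                       (r_p)_i = gamma(i),   i,j = 1..p.
Substitute the sample gammas (Toeplitz matrix and right-hand side of size 2):
  Gamma_p = [[5.3024, -1.7345], [-1.7345, 5.3024]]
  r_p     = [-1.7345, -1.2982]
Written out:
  5.3024 phi_1 - 1.7345 phi_2 = -1.7345
  -1.7345 phi_1 + 5.3024 phi_2 = -1.2982
Solve by Cramer's rule:
  det = gamma(0)^2 - gamma(1)^2 = (5.3024)^2 - (-1.7345)^2 = 28.11544576 - 3.00849025 = 25.10695551
  phi_hat_1 = [gamma(1) gamma(0) - gamma(1) gamma(2)] / det = [(-1.7345)(5.3024) - (-1.7345)(-1.2982)] / 25.10695551 = -11.4487407 / 25.10695551 = -0.456
  phi_hat_2 = [gamma(0) gamma(2) - gamma(1)^2] / det = [(5.3024)(-1.2982) - (-1.7345)^2] / 25.10695551 = -9.89206593 / 25.10695551 = -0.394
So phi_hat = [-0.4560, -0.3940].
Therefore phi_hat_1 = -0.4560.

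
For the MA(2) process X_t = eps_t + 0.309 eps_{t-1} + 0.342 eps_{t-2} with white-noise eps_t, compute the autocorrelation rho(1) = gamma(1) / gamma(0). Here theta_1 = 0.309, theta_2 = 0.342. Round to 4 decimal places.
\rho(1) = 0.3420

For an MA(q) process with theta_0 = 1, the autocovariance is
  gamma(k) = sigma^2 * sum_{i=0..q-k} theta_i * theta_{i+k},
and rho(k) = gamma(k) / gamma(0). Sigma^2 cancels.
  numerator   = (1)*(0.309) + (0.309)*(0.342) = 0.414678.
  denominator = (1)^2 + (0.309)^2 + (0.342)^2 = 1.212445.
  rho(1) = 0.414678 / 1.212445 = 0.3420.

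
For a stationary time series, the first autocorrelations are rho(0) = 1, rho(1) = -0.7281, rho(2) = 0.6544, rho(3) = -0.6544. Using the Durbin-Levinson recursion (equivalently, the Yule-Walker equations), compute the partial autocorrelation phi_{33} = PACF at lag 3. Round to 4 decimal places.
\phi_{33} = -0.2549

The PACF at lag k is phi_{kk}, the last component of the solution
to the Yule-Walker system G_k phi = r_k where
  (G_k)_{ij} = rho(|i - j|), (r_k)_i = rho(i), i,j = 1..k.
Equivalently, Durbin-Levinson gives phi_{kk} iteratively:
  phi_{11} = rho(1)
  phi_{kk} = [rho(k) - sum_{j=1..k-1} phi_{k-1,j} rho(k-j)]
            / [1 - sum_{j=1..k-1} phi_{k-1,j} rho(j)],
  phi_{k,j} = phi_{k-1,j} - phi_{kk} phi_{k-1,k-j},  j = 1..k-1.
Step k = 1:
  phi_11 = rho(1) = -0.7281.
Step k = 2:
  phi_22 = [rho(2) - phi_11 rho(1)] / [1 - phi_11 rho(1)] = [0.6544 - (-0.7281)(-0.7281)] / [1 - (-0.7281)(-0.7281)]
         = 0.12427039 / 0.46987039 = 0.264478.
  Update: phi_21 = phi_11 - phi_22 phi_11 = -0.7281 - (0.264478)(-0.7281) = -0.535534.
Step k = 3:
  phi_33 = [rho(3) - phi_21 rho(2) - phi_22 rho(1)] / [1 - phi_21 rho(1) - phi_22 rho(2)]
    numerator   = -0.6544 - (-0.535534)(0.6544) - (0.264478)(-0.7281) = -0.1113804
    denominator = 1 - (-0.535534)(-0.7281) - (0.264478)(0.6544) = 0.4370036
  phi_33 = -0.1113804 / 0.4370036 = -0.2549.
Therefore phi_{33} = -0.2549.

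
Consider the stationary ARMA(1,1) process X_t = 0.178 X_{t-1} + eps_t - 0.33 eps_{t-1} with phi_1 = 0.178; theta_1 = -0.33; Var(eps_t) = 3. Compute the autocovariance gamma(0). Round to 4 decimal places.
\gamma(0) = 3.0716

Multiply the model equation by X_{t-k} and take expectations. With theta_0 = psi_0 = 1 and psi_j the MA(infinity) weights, this gives
  gamma(k) - sum_i phi_i gamma(k-i) = c_k,
  c_k = sigma^2 * sum_{j=k..q} theta_j psi_{j-k}   (c_k = 0 for k > q),
using gamma(-m) = gamma(m).
psi-weights needed (psi_j = theta_j + sum_i phi_i psi_{j-i}):
  psi_1 = theta_1 + phi_1 = -0.33 + (0.178) = -0.152
Right-hand sides:
  c_0 = sigma^2 (1 + theta_1 psi_1) = 3 * (1 + (-0.33)(-0.152)) = 3 * 1.05016 = 3.15048
  c_1 = sigma^2 theta_1 = 3 * (-0.33) = -0.99
  c_2 = 0
Equations for k = 0 and k = 1 (AR order 1):
  gamma(0) = phi_1 gamma(1) + c_0
  gamma(1) = phi_1 gamma(0) + c_1
Substituting the second into the first: gamma(0) (1 - phi_1^2) = c_0 + phi_1 c_1, so
  gamma(0) = (c_0 + phi_1 c_1) / (1 - phi_1^2) = (3.15048 + (0.178)(-0.99)) / (1 - (0.178)^2) = 2.97426 / 0.968316 = 3.07158.
Therefore gamma(0) = 3.0716 (to 4 decimal places).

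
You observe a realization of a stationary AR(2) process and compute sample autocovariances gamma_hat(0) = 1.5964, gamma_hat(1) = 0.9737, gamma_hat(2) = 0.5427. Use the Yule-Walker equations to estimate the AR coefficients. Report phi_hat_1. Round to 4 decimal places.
\hat\phi_{1} = 0.6411

The Yule-Walker equations for an AR(p) process read, in matrix form,
  Gamma_p phi = r_p,   with   (Gamma_p)_{ij} = gamma(|i - j|),
                       (r_p)_i = gamma(i),   i,j = 1..p.
Substitute the sample gammas (Toeplitz matrix and right-hand side of size 2):
  Gamma_p = [[1.5964, 0.9737], [0.9737, 1.5964]]
  r_p     = [0.9737, 0.5427]
Written out:
  1.5964 phi_1 + 0.9737 phi_2 = 0.9737
  0.9737 phi_1 + 1.5964 phi_2 = 0.5427
Solve by Cramer's rule:
  det = gamma(0)^2 - gamma(1)^2 = (1.5964)^2 - (0.9737)^2 = 2.54849296 - 0.94809169 = 1.60040127
  phi_hat_1 = [gamma(1) gamma(0) - gamma(1) gamma(2)] / det = [(0.9737)(1.5964) - (0.9737)(0.5427)] / 1.60040127 = 1.02598769 / 1.60040127 = 0.6411
  phi_hat_2 = [gamma(0) gamma(2) - gamma(1)^2] / det = [(1.5964)(0.5427) - (0.9737)^2] / 1.60040127 = -0.08172541 / 1.60040127 = -0.0511
So phi_hat = [0.6411, -0.0511].
Therefore phi_hat_1 = 0.6411.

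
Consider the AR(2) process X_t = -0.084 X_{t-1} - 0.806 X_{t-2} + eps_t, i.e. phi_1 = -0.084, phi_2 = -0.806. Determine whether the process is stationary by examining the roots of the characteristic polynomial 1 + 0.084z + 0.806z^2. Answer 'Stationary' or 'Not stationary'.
\text{Stationary}

The AR(p) characteristic polynomial is P(z) = 1 + 0.084z + 0.806z^2.
Stationarity requires all roots to lie outside the unit circle, i.e. |z| > 1 for every root.
Set 1 + (0.084) z + (0.806) z^2 = 0, i.e. a z^2 + b z + c = 0 with a = 0.806, b = 0.084, c = 1.
Discriminant D = b^2 - 4ac = (0.084)^2 - 4*(0.806)*1 = 0.007056 - (3.224) = -3.216944.
D < 0, so the roots are the complex-conjugate pair z = (-b +/- i sqrt(-D)) / (2a) = -0.0521 +/- 1.1126i.
For a conjugate pair |z|^2 = z * conj(z) = (product of roots) = c/a = 1/(0.806) = 1.240695, so |z| = sqrt(1.240695) = 1.1139 for both roots.
Moduli of all roots: 1.1139, 1.1139.
All moduli strictly greater than 1? Yes.
Verdict: Stationary.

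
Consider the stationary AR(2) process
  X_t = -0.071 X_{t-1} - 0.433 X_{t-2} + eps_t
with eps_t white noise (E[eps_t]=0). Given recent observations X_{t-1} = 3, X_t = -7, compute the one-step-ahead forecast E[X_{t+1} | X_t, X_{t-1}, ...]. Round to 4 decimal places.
E[X_{t+1} \mid \mathcal F_t] = -0.8020

For an AR(p) model X_t = c + sum_i phi_i X_{t-i} + eps_t, the
one-step-ahead conditional mean is
  E[X_{t+1} | X_t, ...] = c + sum_i phi_i X_{t+1-i}.
Substitute known values:
  E[X_{t+1} | ...] = (-0.071) * (-7) + (-0.433) * (3)
                   = -0.8020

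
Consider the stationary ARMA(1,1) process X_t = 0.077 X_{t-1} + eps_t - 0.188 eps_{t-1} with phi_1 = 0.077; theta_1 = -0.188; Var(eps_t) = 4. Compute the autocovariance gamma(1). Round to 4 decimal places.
\gamma(1) = -0.4402

Multiply the model equation by X_{t-k} and take expectations. With theta_0 = psi_0 = 1 and psi_j the MA(infinity) weights, this gives
  gamma(k) - sum_i phi_i gamma(k-i) = c_k,
  c_k = sigma^2 * sum_{j=k..q} theta_j psi_{j-k}   (c_k = 0 for k > q),
using gamma(-m) = gamma(m).
psi-weights needed (psi_j = theta_j + sum_i phi_i psi_{j-i}):
  psi_1 = theta_1 + phi_1 = -0.188 + (0.077) = -0.111
Right-hand sides:
  c_0 = sigma^2 (1 + theta_1 psi_1) = 4 * (1 + (-0.188)(-0.111)) = 4 * 1.020868 = 4.083472
  c_1 = sigma^2 theta_1 = 4 * (-0.188) = -0.752
  c_2 = 0
Equations for k = 0 and k = 1 (AR order 1):
  gamma(0) = phi_1 gamma(1) + c_0
  gamma(1) = phi_1 gamma(0) + c_1
Substituting the second into the first: gamma(0) (1 - phi_1^2) = c_0 + phi_1 c_1, so
  gamma(0) = (c_0 + phi_1 c_1) / (1 - phi_1^2) = (4.083472 + (0.077)(-0.752)) / (1 - (0.077)^2) = 4.025568 / 0.994071 = 4.049578.
  gamma(1) = phi_1 gamma(0) + c_1 = (0.077)(4.049578) + (-0.752) = -0.440182.
Therefore gamma(1) = -0.4402 (to 4 decimal places).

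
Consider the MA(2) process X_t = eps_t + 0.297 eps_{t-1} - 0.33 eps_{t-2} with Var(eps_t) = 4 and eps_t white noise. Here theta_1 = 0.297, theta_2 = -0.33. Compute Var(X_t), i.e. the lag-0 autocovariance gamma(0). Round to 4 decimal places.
\gamma(0) = 4.7884

For an MA(q) process X_t = eps_t + sum_i theta_i eps_{t-i} with
Var(eps_t) = sigma^2, the variance is
  gamma(0) = sigma^2 * (1 + sum_i theta_i^2).
  sum_i theta_i^2 = (0.297)^2 + (-0.33)^2 = 0.088209 + 0.1089 = 0.197109.
  gamma(0) = 4 * (1 + 0.197109) = 4 * 1.197109 = 4.788436, which rounds to 4.7884.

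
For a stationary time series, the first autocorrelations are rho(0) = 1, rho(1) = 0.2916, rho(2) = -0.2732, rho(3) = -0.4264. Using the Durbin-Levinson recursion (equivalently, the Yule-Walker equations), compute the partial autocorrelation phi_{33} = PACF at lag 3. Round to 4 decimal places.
\phi_{33} = -0.2599

The PACF at lag k is phi_{kk}, the last component of the solution
to the Yule-Walker system G_k phi = r_k where
  (G_k)_{ij} = rho(|i - j|), (r_k)_i = rho(i), i,j = 1..k.
Equivalently, Durbin-Levinson gives phi_{kk} iteratively:
  phi_{11} = rho(1)
  phi_{kk} = [rho(k) - sum_{j=1..k-1} phi_{k-1,j} rho(k-j)]
            / [1 - sum_{j=1..k-1} phi_{k-1,j} rho(j)],
  phi_{k,j} = phi_{k-1,j} - phi_{kk} phi_{k-1,k-j},  j = 1..k-1.
Step k = 1:
  phi_11 = rho(1) = 0.2916.
Step k = 2:
  phi_22 = [rho(2) - phi_11 rho(1)] / [1 - phi_11 rho(1)] = [-0.2732 - (0.2916)(0.2916)] / [1 - (0.2916)(0.2916)]
         = -0.35823056 / 0.91496944 = -0.391522.
  Update: phi_21 = phi_11 - phi_22 phi_11 = 0.2916 - (-0.391522)(0.2916) = 0.405768.
Step k = 3:
  phi_33 = [rho(3) - phi_21 rho(2) - phi_22 rho(1)] / [1 - phi_21 rho(1) - phi_22 rho(2)]
    numerator   = -0.4264 - (0.405768)(-0.2732) - (-0.391522)(0.2916) = -0.20137646
    denominator = 1 - (0.405768)(0.2916) - (-0.391522)(-0.2732) = 0.77471434
  phi_33 = -0.20137646 / 0.77471434 = -0.2599.
Therefore phi_{33} = -0.2599.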